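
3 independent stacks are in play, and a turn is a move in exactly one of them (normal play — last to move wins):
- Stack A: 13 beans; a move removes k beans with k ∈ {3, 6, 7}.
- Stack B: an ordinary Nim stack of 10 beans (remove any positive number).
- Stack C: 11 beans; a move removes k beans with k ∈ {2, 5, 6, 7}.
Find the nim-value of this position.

8

For stack A, compute g(0), g(1), … with moves {3, 6, 7}:
k:     0  1  2  3  4  5  6  7  8  9 10 11 12 13
g(k):  0  0  0  1  1  1  2  2  2  3  0  0  0  1
So g(13) = 1.
Stack B is a plain Nim stack of size 10, so its Grundy value is 10.
For stack C, compute g(0), g(1), … with moves {2, 5, 6, 7}:
k:     0  1  2  3  4  5  6  7  8  9 10 11
g(k):  0  0  1  1  0  2  1  3  2  2  3  3
So g(11) = 3.
The value of a disjunctive sum is the nim-sum of the parts.
Combined value = 1 ⊕ 10 ⊕ 3 = 8.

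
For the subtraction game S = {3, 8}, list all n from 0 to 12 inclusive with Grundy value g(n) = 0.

Compute g(0), g(1), … for moves {3, 8}:
g(0) = mex{} = 0
g(1) = mex{} = 0
g(2) = mex{} = 0
g(3) = mex{0} = 1
g(4) = mex{0} = 1
g(5) = mex{0} = 1
g(6) = mex{1} = 0
g(7) = mex{1} = 0
g(8) = mex{0,1} = 2
g(9) = mex{0} = 1
g(10) = mex{0} = 1
g(11) = mex{1,2} = 0
g(12) = mex{1} = 0
The P-positions (g = 0) in 0..12 are 0, 1, 2, 6, 7, 11, 12.

0, 1, 2, 6, 7, 11, 12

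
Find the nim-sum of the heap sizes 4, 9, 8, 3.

6

In binary:
  0100  (4)
  1001  (9)
  1000  (8)
  0011  (3)
  ----
  0110  (6)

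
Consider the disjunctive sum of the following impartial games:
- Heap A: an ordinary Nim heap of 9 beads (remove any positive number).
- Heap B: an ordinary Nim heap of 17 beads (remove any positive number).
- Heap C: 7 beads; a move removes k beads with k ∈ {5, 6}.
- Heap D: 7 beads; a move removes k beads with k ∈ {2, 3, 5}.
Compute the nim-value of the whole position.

Heap A is a plain Nim heap of size 9, so its Grundy value is 9.
Heap B is a plain Nim heap of size 17, so its Grundy value is 17.
Grundy values for heap C (subtraction set {5, 6}):
g(0) = mex{} = 0
g(1) = mex{} = 0
g(2) = mex{} = 0
g(3) = mex{} = 0
g(4) = mex{} = 0
g(5) = mex{0} = 1
g(6) = mex{0} = 1
g(7) = mex{0} = 1
So g(7) = 1.
Grundy values for heap D (subtraction set {2, 3, 5}):
g(0) = mex{} = 0
g(1) = mex{} = 0
g(2) = mex{0} = 1
g(3) = mex{0} = 1
g(4) = mex{0,1} = 2
g(5) = mex{0,1} = 2
g(6) = mex{0,1,2} = 3
g(7) = mex{1,2} = 0
So g(7) = 0.
By the Sprague-Grundy theorem, the Grundy value of a sum of independent games is the XOR of the component values.
Combined value = 9 XOR 17 XOR 1 XOR 0 = 25.

25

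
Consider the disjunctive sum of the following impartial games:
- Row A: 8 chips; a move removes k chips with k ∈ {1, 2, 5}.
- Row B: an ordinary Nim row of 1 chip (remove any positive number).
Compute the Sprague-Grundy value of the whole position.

3

For row A, compute g(0), g(1), … with moves {1, 2, 5}:
k:     0  1  2  3  4  5  6  7  8
g(k):  0  1  2  0  1  2  0  1  2
So g(8) = 2.
Row B is a plain Nim row of size 1, so its Grundy value is 1.
By the Sprague-Grundy theorem, the Grundy value of a sum of independent games is the XOR of the component values.
Combined value = 2 XOR 1 = 3.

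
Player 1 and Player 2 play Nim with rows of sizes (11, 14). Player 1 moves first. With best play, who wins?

Nim-sum: 11 ^ 14 = 5.
The nim-sum is 5 ≠ 0, so this is an N-position: the player to move can win; Player 1 has a winning move.

Player 1 wins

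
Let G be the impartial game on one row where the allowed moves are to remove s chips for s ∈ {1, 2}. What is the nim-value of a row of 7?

Compute g(0), g(1), … for moves {1, 2}:
k:     0  1  2  3  4  5  6  7
g(k):  0  1  2  0  1  2  0  1
So g(7) = 1.

1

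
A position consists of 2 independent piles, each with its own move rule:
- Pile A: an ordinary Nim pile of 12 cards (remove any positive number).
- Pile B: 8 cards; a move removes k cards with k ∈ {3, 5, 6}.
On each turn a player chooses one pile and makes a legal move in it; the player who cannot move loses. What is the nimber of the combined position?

14

Pile A is a plain Nim pile of size 12, so its Grundy value is 12.
For pile B, compute g(0), g(1), … with moves {3, 5, 6}:
g(0) = mex{} = 0
g(1) = mex{} = 0
g(2) = mex{} = 0
g(3) = mex{0} = 1
g(4) = mex{0} = 1
g(5) = mex{0} = 1
g(6) = mex{0,1} = 2
g(7) = mex{0,1} = 2
g(8) = mex{0,1} = 2
So g(8) = 2.
The value of a disjunctive sum is the nim-sum of the parts.
Combined value = 12 ⊕ 2 = 14.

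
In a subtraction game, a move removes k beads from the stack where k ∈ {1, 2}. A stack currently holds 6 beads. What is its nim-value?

0

Compute g(0), g(1), … for moves {1, 2}:
k:     0  1  2  3  4  5  6
g(k):  0  1  2  0  1  2  0
So g(6) = 0.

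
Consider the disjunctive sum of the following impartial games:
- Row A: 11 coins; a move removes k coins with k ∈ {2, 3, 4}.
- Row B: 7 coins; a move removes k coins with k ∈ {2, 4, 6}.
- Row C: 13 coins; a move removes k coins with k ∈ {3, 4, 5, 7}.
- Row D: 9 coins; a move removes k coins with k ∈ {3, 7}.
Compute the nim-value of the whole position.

1

Build the Grundy sequence for row A with g(k) = mex{g(k−s) : s ∈ {2, 3, 4}, s ≤ k}:
g(0) = mex{} = 0
g(1) = mex{} = 0
g(2) = mex{0} = 1
g(3) = mex{0} = 1
g(4) = mex{0,1} = 2
g(5) = mex{0,1} = 2
g(6) = mex{1,2} = 0
g(7) = mex{1,2} = 0
g(8) = mex{0,2} = 1
g(9) = mex{0,2} = 1
g(10) = mex{0,1} = 2
g(11) = mex{0,1} = 2
So g(11) = 2.
For row B, compute g(0), g(1), … with moves {2, 4, 6}:
g(0) = mex{} = 0
g(1) = mex{} = 0
g(2) = mex{0} = 1
g(3) = mex{0} = 1
g(4) = mex{0,1} = 2
g(5) = mex{0,1} = 2
g(6) = mex{0,1,2} = 3
g(7) = mex{0,1,2} = 3
So g(7) = 3.
Grundy values for row C (subtraction set {3, 4, 5, 7}):
k:     0  1  2  3  4  5  6  7  8  9 10 11 12 13
g(k):  0  0  0  1  1  1  2  2  2  3  0  0  0  1
So g(13) = 1.
Build the Grundy sequence for row D with g(k) = mex{g(k−s) : s ∈ {3, 7}, s ≤ k}:
k:     0  1  2  3  4  5  6  7  8  9
g(k):  0  0  0  1  1  1  0  2  2  1
So g(9) = 1.
By the Sprague-Grundy theorem, the Grundy value of a sum of independent games is the XOR of the component values.
Combined value = 2 ⊕ 3 ⊕ 1 ⊕ 1 = 1.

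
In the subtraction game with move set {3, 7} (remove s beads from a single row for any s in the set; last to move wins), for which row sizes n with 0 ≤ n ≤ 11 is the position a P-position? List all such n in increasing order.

0, 1, 2, 6, 10, 11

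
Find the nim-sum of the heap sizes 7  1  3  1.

Nim-sum: 7 ^ 1 ^ 3 ^ 1 = 4.

4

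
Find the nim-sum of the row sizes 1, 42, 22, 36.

In binary:
  000001  (1)
  101010  (42)
  010110  (22)
  100100  (36)
  ------
  011001  (25)

25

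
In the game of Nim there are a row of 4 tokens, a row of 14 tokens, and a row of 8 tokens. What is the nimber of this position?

Nim-sum: 4 XOR 14 XOR 8 = 2.

2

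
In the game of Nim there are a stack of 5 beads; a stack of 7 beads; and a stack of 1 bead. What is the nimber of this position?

In binary:
  101  (5)
  111  (7)
  001  (1)
  ---
  011  (3)

3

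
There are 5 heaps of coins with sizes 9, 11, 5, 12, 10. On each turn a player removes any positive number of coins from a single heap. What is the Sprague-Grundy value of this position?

1

Compute the nim-sum pairwise:
9 ^ 11 = 2
2 ^ 5 = 7
7 ^ 12 = 11
11 ^ 10 = 1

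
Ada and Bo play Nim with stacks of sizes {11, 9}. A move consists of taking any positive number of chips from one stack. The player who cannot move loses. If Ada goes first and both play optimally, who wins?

Nim-sum: 11 XOR 9 = 2.
The nim-sum is 2 ≠ 0, so this is an N-position: the player to move can win; Ada has a winning move.

Ada wins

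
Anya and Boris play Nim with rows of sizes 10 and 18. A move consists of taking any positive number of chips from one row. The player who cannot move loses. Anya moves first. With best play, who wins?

Anya wins

In binary:
  01010  (10)
  10010  (18)
  -----
  11000  (24)
The nim-sum is 24 ≠ 0, so this is an N-position: the player to move can win; Anya has a winning move.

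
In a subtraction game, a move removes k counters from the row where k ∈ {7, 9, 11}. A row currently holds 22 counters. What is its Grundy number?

0

Compute g(0), g(1), … for moves {7, 9, 11}:
k:     0  1  2  3  4  5  6  7  8  9 10 11 12 13 14 15 16 17 18 19 20 21 22
g(k):  0  0  0  0  0  0  0  1  1  1  1  1  1  1  2  2  2  2  0  0  0  0  0
So g(22) = 0.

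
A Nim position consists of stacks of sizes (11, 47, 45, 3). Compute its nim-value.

Compute the nim-sum pairwise:
11 ⊕ 47 = 36
36 ⊕ 45 = 9
9 ⊕ 3 = 10

10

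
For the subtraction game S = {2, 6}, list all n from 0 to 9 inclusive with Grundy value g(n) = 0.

0, 1, 4, 5, 8, 9

Build the Grundy sequence with g(k) = mex{g(k−s) : s ∈ {2, 6}, s ≤ k}:
k:     0  1  2  3  4  5  6  7  8  9
g(k):  0  0  1  1  0  0  1  1  0  0
The P-positions (g = 0) in 0..9 are 0, 1, 4, 5, 8, 9.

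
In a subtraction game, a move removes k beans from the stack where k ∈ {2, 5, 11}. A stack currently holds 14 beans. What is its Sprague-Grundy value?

0

Build the Grundy sequence with g(k) = mex{g(k−s) : s ∈ {2, 5, 11}, s ≤ k}:
g(0) = mex{} = 0
g(1) = mex{} = 0
g(2) = mex{0} = 1
g(3) = mex{0} = 1
g(4) = mex{1} = 0
g(5) = mex{0,1} = 2
g(6) = mex{0} = 1
g(7) = mex{1,2} = 0
g(8) = mex{1} = 0
g(9) = mex{0} = 1
g(10) = mex{0,2} = 1
g(11) = mex{0,1} = 2
g(12) = mex{0,1} = 2
g(13) = mex{0,1,2} = 3
g(14) = mex{1,2} = 0
So g(14) = 0.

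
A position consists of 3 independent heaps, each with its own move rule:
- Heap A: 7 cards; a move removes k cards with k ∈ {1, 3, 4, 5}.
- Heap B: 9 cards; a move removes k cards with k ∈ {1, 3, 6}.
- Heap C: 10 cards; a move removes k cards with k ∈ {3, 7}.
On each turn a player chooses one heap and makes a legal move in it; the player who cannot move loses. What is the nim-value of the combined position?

3

For heap A, compute g(0), g(1), … with moves {1, 3, 4, 5}:
g(0) = mex{} = 0
g(1) = mex{0} = 1
g(2) = mex{1} = 0
g(3) = mex{0} = 1
g(4) = mex{0,1} = 2
g(5) = mex{0,1,2} = 3
g(6) = mex{0,1,3} = 2
g(7) = mex{0,1,2} = 3
So g(7) = 3.
For heap B, compute g(0), g(1), … with moves {1, 3, 6}:
k:     0  1  2  3  4  5  6  7  8  9
g(k):  0  1  0  1  0  1  2  3  2  0
So g(9) = 0.
Grundy values for heap C (subtraction set {3, 7}):
k:     0  1  2  3  4  5  6  7  8  9 10
g(k):  0  0  0  1  1  1  0  2  2  1  0
So g(10) = 0.
By the Sprague-Grundy theorem, the Grundy value of a sum of independent games is the XOR of the component values.
Combined value = 3 ⊕ 0 ⊕ 0 = 3.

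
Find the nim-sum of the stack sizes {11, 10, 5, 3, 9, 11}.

5

Compute the nim-sum pairwise:
11 ^ 10 = 1
1 ^ 5 = 4
4 ^ 3 = 7
7 ^ 9 = 14
14 ^ 11 = 5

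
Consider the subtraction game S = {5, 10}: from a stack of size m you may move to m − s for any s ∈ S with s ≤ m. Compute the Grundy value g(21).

1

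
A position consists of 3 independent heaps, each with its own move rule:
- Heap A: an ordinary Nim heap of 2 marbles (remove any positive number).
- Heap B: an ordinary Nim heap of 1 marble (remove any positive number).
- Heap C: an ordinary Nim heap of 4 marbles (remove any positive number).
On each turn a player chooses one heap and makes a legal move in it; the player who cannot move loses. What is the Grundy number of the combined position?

7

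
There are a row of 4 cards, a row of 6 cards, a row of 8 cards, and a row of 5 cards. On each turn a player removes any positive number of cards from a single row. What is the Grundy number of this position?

15

Bitwise XOR of the heap sizes:
  0100  (4)
  0110  (6)
  1000  (8)
  0101  (5)
  ----
  1111  (15)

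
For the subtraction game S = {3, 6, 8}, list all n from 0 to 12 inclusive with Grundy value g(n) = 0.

0, 1, 2, 11, 12

Compute g(0), g(1), … for moves {3, 6, 8}:
k:     0  1  2  3  4  5  6  7  8  9 10 11 12
g(k):  0  0  0  1  1  1  2  2  2  3  3  0  0
The P-positions (g = 0) in 0..12 are 0, 1, 2, 11, 12.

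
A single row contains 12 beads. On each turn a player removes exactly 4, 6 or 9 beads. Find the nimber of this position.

3

Grundy values for subtraction set {4, 6, 9}:
g(0) = mex{} = 0
g(1) = mex{} = 0
g(2) = mex{} = 0
g(3) = mex{} = 0
g(4) = mex{0} = 1
g(5) = mex{0} = 1
g(6) = mex{0} = 1
g(7) = mex{0} = 1
g(8) = mex{0,1} = 2
g(9) = mex{0,1} = 2
g(10) = mex{0,1} = 2
g(11) = mex{0,1} = 2
g(12) = mex{0,1,2} = 3
So g(12) = 3.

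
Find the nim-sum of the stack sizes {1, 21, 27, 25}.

22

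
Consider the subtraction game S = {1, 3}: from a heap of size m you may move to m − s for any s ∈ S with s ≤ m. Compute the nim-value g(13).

1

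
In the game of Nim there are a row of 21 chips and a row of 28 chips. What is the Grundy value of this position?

Compute the nim-sum pairwise:
21 XOR 28 = 9

9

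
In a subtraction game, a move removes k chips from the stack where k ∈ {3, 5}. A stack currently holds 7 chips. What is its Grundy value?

2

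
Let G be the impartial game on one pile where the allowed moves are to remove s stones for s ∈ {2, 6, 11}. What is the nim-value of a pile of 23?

1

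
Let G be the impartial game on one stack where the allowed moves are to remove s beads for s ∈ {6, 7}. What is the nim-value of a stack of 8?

1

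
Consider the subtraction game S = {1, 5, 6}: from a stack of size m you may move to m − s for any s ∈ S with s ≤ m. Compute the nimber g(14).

1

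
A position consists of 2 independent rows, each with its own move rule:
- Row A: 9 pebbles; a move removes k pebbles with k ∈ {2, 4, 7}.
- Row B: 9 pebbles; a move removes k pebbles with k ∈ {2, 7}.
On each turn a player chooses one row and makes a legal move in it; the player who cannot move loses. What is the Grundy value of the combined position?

For row A, compute g(0), g(1), … with moves {2, 4, 7}:
k:     0  1  2  3  4  5  6  7  8  9
g(k):  0  0  1  1  2  2  0  3  1  0
So g(9) = 0.
Build the Grundy sequence for row B with g(k) = mex{g(k−s) : s ∈ {2, 7}, s ≤ k}:
k:     0  1  2  3  4  5  6  7  8  9
g(k):  0  0  1  1  0  0  1  1  2  0
So g(9) = 0.
By the Sprague-Grundy theorem, the Grundy value of a sum of independent games is the XOR of the component values.
Combined value = 0 ⊕ 0 = 0.

0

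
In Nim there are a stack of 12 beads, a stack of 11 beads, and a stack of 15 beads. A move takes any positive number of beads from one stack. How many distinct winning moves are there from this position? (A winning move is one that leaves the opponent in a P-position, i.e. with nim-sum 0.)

3

Nim-sum: 12 ^ 11 ^ 15 = 8.
The overall nim-sum is X = 8. A stack of size p has a winning move iff p XOR X < p (reduce it to p XOR X).
  12: 12 XOR 8 = 4 < 12 — winning move (to 4).
  11: 11 XOR 8 = 3 < 11 — winning move (to 3).
  15: 15 XOR 8 = 7 < 15 — winning move (to 7).
That gives 3 winning moves.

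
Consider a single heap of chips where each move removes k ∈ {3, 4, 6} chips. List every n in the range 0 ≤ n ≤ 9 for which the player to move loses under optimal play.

Build the Grundy sequence with g(k) = mex{g(k−s) : s ∈ {3, 4, 6}, s ≤ k}:
k:     0  1  2  3  4  5  6  7  8  9
g(k):  0  0  0  1  1  1  2  2  2  0
The P-positions (g = 0) in 0..9 are 0, 1, 2, 9.

0, 1, 2, 9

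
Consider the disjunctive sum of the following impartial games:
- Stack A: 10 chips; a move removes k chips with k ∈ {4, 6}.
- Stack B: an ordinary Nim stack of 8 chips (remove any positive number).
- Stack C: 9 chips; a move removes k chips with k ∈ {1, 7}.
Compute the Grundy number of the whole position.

9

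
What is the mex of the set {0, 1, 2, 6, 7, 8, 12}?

3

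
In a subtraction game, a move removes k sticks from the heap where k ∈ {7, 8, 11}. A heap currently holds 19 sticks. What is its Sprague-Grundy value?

Compute g(0), g(1), … for moves {7, 8, 11}:
k:     0  1  2  3  4  5  6  7  8  9 10 11 12 13 14 15 16 17 18 19
g(k):  0  0  0  0  0  0  0  1  1  1  1  1  1  1  2  2  2  2  0  0
So g(19) = 0.

0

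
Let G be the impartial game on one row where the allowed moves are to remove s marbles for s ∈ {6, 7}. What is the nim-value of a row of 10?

Grundy values for subtraction set {6, 7}:
g(0) = mex{} = 0
g(1) = mex{} = 0
g(2) = mex{} = 0
g(3) = mex{} = 0
g(4) = mex{} = 0
g(5) = mex{} = 0
g(6) = mex{0} = 1
g(7) = mex{0} = 1
g(8) = mex{0} = 1
g(9) = mex{0} = 1
g(10) = mex{0} = 1
So g(10) = 1.

1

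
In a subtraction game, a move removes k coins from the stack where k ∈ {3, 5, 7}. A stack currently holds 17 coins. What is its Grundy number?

2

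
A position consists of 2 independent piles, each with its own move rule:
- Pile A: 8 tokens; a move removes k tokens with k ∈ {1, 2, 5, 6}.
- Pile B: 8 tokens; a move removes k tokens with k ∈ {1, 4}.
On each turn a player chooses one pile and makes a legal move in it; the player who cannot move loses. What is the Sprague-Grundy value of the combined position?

0

Build the Grundy sequence for pile A with g(k) = mex{g(k−s) : s ∈ {1, 2, 5, 6}, s ≤ k}:
g(0) = mex{} = 0
g(1) = mex{0} = 1
g(2) = mex{0,1} = 2
g(3) = mex{1,2} = 0
g(4) = mex{0,2} = 1
g(5) = mex{0,1} = 2
g(6) = mex{0,1,2} = 3
g(7) = mex{1,2,3} = 0
g(8) = mex{0,2,3} = 1
So g(8) = 1.
Grundy values for pile B (subtraction set {1, 4}):
k:     0  1  2  3  4  5  6  7  8
g(k):  0  1  0  1  2  0  1  0  1
So g(8) = 1.
The value of a disjunctive sum is the nim-sum of the parts.
Combined value = 1 ⊕ 1 = 0.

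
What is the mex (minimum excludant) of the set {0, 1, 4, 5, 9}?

2

The values 0, 1 are all present; 2 is the first non-negative integer missing from the set.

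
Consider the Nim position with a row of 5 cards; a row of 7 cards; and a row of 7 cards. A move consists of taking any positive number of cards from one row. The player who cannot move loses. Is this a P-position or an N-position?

N-position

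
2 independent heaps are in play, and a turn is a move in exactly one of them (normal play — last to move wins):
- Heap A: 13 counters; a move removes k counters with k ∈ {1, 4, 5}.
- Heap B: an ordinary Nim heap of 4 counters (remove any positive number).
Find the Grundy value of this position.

For heap A, compute g(0), g(1), … with moves {1, 4, 5}:
g(0) = mex{} = 0
g(1) = mex{0} = 1
g(2) = mex{1} = 0
g(3) = mex{0} = 1
g(4) = mex{0,1} = 2
g(5) = mex{0,1,2} = 3
g(6) = mex{0,1,3} = 2
g(7) = mex{0,1,2} = 3
g(8) = mex{1,2,3} = 0
g(9) = mex{0,2,3} = 1
g(10) = mex{1,2,3} = 0
g(11) = mex{0,2,3} = 1
g(12) = mex{0,1,3} = 2
g(13) = mex{0,1,2} = 3
So g(13) = 3.
Heap B is a plain Nim heap of size 4, so its Grundy value is 4.
By the Sprague-Grundy theorem, the Grundy value of a sum of independent games is the XOR of the component values.
Combined value = 3 XOR 4 = 7.

7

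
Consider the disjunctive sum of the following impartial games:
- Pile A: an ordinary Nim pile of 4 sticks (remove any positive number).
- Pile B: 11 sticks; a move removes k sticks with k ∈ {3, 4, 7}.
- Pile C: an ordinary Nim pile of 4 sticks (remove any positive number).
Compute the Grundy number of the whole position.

0

Pile A is a plain Nim pile of size 4, so its Grundy value is 4.
For pile B, compute g(0), g(1), … with moves {3, 4, 7}:
g(0) = mex{} = 0
g(1) = mex{} = 0
g(2) = mex{} = 0
g(3) = mex{0} = 1
g(4) = mex{0} = 1
g(5) = mex{0} = 1
g(6) = mex{0,1} = 2
g(7) = mex{0,1} = 2
g(8) = mex{0,1} = 2
g(9) = mex{0,1,2} = 3
g(10) = mex{1,2} = 0
g(11) = mex{1,2} = 0
So g(11) = 0.
Pile C is a plain Nim pile of size 4, so its Grundy value is 4.
By the Sprague-Grundy theorem, the Grundy value of a sum of independent games is the XOR of the component values.
Combined value = 4 ⊕ 0 ⊕ 4 = 0.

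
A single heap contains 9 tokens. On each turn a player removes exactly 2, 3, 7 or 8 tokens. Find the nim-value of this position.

2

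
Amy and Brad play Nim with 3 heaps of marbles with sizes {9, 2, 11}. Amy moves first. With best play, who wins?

Brad wins

Nim-sum: 9 XOR 2 XOR 11 = 0.
The nim-sum is 0, so this is a P-position: the player to move is in a losing position under optimal play; Amy is about to move from it and so loses — Brad wins.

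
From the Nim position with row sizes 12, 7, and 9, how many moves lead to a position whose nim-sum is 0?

Nim-sum: 12 ^ 7 ^ 9 = 2.
The overall nim-sum is X = 2. A row of size p has a winning move iff p XOR X < p (reduce it to p XOR X).
  12: 12 XOR 2 = 14 ≥ 12 — no move.
  7: 7 XOR 2 = 5 < 7 — winning move (to 5).
  9: 9 XOR 2 = 11 ≥ 9 — no move.
That gives 1 winning move.

1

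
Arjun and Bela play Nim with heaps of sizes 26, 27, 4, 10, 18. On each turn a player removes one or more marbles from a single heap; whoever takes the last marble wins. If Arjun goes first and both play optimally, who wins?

Arjun wins

Nim-sum: 26 XOR 27 XOR 4 XOR 10 XOR 18 = 29.
The nim-sum is 29 ≠ 0, so this is an N-position: the player to move can win; Arjun has a winning move.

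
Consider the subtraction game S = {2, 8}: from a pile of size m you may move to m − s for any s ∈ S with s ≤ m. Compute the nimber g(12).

Compute g(0), g(1), … for moves {2, 8}:
g(0) = mex{} = 0
g(1) = mex{} = 0
g(2) = mex{0} = 1
g(3) = mex{0} = 1
g(4) = mex{1} = 0
g(5) = mex{1} = 0
g(6) = mex{0} = 1
g(7) = mex{0} = 1
g(8) = mex{0,1} = 2
g(9) = mex{0,1} = 2
g(10) = mex{1,2} = 0
g(11) = mex{1,2} = 0
g(12) = mex{0} = 1
So g(12) = 1.

1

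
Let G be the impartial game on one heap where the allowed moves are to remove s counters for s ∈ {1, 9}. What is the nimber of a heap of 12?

Compute g(0), g(1), … for moves {1, 9}:
g(0) = mex{} = 0
g(1) = mex{0} = 1
g(2) = mex{1} = 0
g(3) = mex{0} = 1
g(4) = mex{1} = 0
g(5) = mex{0} = 1
g(6) = mex{1} = 0
g(7) = mex{0} = 1
g(8) = mex{1} = 0
g(9) = mex{0} = 1
g(10) = mex{1} = 0
g(11) = mex{0} = 1
g(12) = mex{1} = 0
So g(12) = 0.

0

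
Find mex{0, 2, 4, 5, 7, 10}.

1

0 is in the set but 1 is not, so the mex is 1.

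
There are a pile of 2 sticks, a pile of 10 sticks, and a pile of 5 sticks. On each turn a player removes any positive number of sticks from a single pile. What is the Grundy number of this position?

13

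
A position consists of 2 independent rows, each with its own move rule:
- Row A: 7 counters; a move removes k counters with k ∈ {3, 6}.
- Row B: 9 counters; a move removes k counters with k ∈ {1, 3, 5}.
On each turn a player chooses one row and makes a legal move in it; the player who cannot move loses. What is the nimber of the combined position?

Build the Grundy sequence for row A with g(k) = mex{g(k−s) : s ∈ {3, 6}, s ≤ k}:
k:     0  1  2  3  4  5  6  7
g(k):  0  0  0  1  1  1  2  2
So g(7) = 2.
For row B, compute g(0), g(1), … with moves {1, 3, 5}:
k:     0  1  2  3  4  5  6  7  8  9
g(k):  0  1  0  1  0  1  0  1  0  1
So g(9) = 1.
By the Sprague-Grundy theorem, the Grundy value of a sum of independent games is the XOR of the component values.
Combined value = 2 ⊕ 1 = 3.

3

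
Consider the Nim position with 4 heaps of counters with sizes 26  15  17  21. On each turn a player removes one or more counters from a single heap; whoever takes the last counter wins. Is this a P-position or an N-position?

In binary:
  11010  (26)
  01111  (15)
  10001  (17)
  10101  (21)
  -----
  10001  (17)
The nim-sum is 17 ≠ 0, so this is an N-position: the player to move can win.

N-position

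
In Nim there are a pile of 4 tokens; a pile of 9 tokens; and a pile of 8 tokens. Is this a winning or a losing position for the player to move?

Winning position

Write each in binary and XOR column by column:
  0100  (4)
  1001  (9)
  1000  (8)
  ----
  0101  (5)
The nim-sum is 5 ≠ 0, so this is an N-position: the player to move can win.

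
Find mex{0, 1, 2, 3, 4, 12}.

5

The values 0, 1, 2, 3, 4 are all present; 5 is the first non-negative integer missing from the set.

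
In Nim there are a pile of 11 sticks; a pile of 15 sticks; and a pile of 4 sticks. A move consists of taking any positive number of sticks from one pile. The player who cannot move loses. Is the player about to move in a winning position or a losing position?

Losing position

In binary:
  1011  (11)
  1111  (15)
  0100  (4)
  ----
  0000  (0)
The nim-sum is 0, so this is a P-position: the player to move is in a losing position under optimal play.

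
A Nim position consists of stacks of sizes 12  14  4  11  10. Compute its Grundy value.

7

Nim-sum: 12 ⊕ 14 ⊕ 4 ⊕ 11 ⊕ 10 = 7.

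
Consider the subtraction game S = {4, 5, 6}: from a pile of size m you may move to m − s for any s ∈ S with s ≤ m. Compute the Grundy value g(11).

0

Build the Grundy sequence with g(k) = mex{g(k−s) : s ∈ {4, 5, 6}, s ≤ k}:
g(0) = mex{} = 0
g(1) = mex{} = 0
g(2) = mex{} = 0
g(3) = mex{} = 0
g(4) = mex{0} = 1
g(5) = mex{0} = 1
g(6) = mex{0} = 1
g(7) = mex{0} = 1
g(8) = mex{0,1} = 2
g(9) = mex{0,1} = 2
g(10) = mex{1} = 0
g(11) = mex{1} = 0
So g(11) = 0.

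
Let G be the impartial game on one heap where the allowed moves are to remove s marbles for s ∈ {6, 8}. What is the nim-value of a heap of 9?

1

Build the Grundy sequence with g(k) = mex{g(k−s) : s ∈ {6, 8}, s ≤ k}:
k:     0  1  2  3  4  5  6  7  8  9
g(k):  0  0  0  0  0  0  1  1  1  1
So g(9) = 1.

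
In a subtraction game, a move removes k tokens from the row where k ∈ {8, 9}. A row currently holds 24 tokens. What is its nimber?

0

Compute g(0), g(1), … for moves {8, 9}:
k:     0  1  2  3  4  5  6  7  8  9 10 11 12 13 14 15 16 17 18 19 20 21 22 23 24
g(k):  0  0  0  0  0  0  0  0  1  1  1  1  1  1  1  1  2  0  0  0  0  0  0  0  0
So g(24) = 0.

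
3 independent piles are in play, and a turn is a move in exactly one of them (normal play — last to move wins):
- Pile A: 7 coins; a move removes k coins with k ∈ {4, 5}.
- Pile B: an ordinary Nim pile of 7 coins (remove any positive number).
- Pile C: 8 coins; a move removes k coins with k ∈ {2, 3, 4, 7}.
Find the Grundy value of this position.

For pile A, compute g(0), g(1), … with moves {4, 5}:
g(0) = mex{} = 0
g(1) = mex{} = 0
g(2) = mex{} = 0
g(3) = mex{} = 0
g(4) = mex{0} = 1
g(5) = mex{0} = 1
g(6) = mex{0} = 1
g(7) = mex{0} = 1
So g(7) = 1.
Pile B is a plain Nim pile of size 7, so its Grundy value is 7.
For pile C, compute g(0), g(1), … with moves {2, 3, 4, 7}:
g(0) = mex{} = 0
g(1) = mex{} = 0
g(2) = mex{0} = 1
g(3) = mex{0} = 1
g(4) = mex{0,1} = 2
g(5) = mex{0,1} = 2
g(6) = mex{1,2} = 0
g(7) = mex{0,1,2} = 3
g(8) = mex{0,2} = 1
So g(8) = 1.
By the Sprague-Grundy theorem, the Grundy value of a sum of independent games is the XOR of the component values.
Combined value = 1 XOR 7 XOR 1 = 7.

7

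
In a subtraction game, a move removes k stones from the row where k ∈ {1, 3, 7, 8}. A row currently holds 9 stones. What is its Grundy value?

3

Compute g(0), g(1), … for moves {1, 3, 7, 8}:
g(0) = mex{} = 0
g(1) = mex{0} = 1
g(2) = mex{1} = 0
g(3) = mex{0} = 1
g(4) = mex{1} = 0
g(5) = mex{0} = 1
g(6) = mex{1} = 0
g(7) = mex{0} = 1
g(8) = mex{0,1} = 2
g(9) = mex{0,1,2} = 3
So g(9) = 3.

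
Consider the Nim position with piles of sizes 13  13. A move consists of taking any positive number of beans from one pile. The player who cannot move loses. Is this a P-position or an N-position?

P-position

Nim-sum: 13 ⊕ 13 = 0.
The nim-sum is 0, so this is a P-position: the player to move is in a losing position under optimal play.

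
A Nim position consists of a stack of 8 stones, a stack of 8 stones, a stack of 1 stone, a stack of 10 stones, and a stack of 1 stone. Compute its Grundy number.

10

Write each in binary and XOR column by column:
  1000  (8)
  1000  (8)
  0001  (1)
  1010  (10)
  0001  (1)
  ----
  1010  (10)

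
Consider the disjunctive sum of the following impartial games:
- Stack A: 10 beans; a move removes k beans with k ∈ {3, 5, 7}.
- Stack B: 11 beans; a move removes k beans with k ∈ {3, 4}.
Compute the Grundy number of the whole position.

For stack A, compute g(0), g(1), … with moves {3, 5, 7}:
g(0) = mex{} = 0
g(1) = mex{} = 0
g(2) = mex{} = 0
g(3) = mex{0} = 1
g(4) = mex{0} = 1
g(5) = mex{0} = 1
g(6) = mex{0,1} = 2
g(7) = mex{0,1} = 2
g(8) = mex{0,1} = 2
g(9) = mex{0,1,2} = 3
g(10) = mex{1,2} = 0
So g(10) = 0.
For stack B, compute g(0), g(1), … with moves {3, 4}:
g(0) = mex{} = 0
g(1) = mex{} = 0
g(2) = mex{} = 0
g(3) = mex{0} = 1
g(4) = mex{0} = 1
g(5) = mex{0} = 1
g(6) = mex{0,1} = 2
g(7) = mex{1} = 0
g(8) = mex{1} = 0
g(9) = mex{1,2} = 0
g(10) = mex{0,2} = 1
g(11) = mex{0} = 1
So g(11) = 1.
The value of a disjunctive sum is the nim-sum of the parts.
Combined value = 0 ⊕ 1 = 1.

1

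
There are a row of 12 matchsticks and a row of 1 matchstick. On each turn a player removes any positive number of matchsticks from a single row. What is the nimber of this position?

Bitwise XOR of the heap sizes:
  1100  (12)
  0001  (1)
  ----
  1101  (13)

13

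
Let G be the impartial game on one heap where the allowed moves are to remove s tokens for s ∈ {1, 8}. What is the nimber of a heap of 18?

0

Build the Grundy sequence with g(k) = mex{g(k−s) : s ∈ {1, 8}, s ≤ k}:
k:     0  1  2  3  4  5  6  7  8  9 10 11 12 13 14 15 16 17 18
g(k):  0  1  0  1  0  1  0  1  2  0  1  0  1  0  1  0  1  2  0
So g(18) = 0.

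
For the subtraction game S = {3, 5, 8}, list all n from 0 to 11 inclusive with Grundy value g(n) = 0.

0, 1, 2, 11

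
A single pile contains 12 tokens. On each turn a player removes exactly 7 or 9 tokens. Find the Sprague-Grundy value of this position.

Build the Grundy sequence with g(k) = mex{g(k−s) : s ∈ {7, 9}, s ≤ k}:
k:     0  1  2  3  4  5  6  7  8  9 10 11 12
g(k):  0  0  0  0  0  0  0  1  1  1  1  1  1
So g(12) = 1.

1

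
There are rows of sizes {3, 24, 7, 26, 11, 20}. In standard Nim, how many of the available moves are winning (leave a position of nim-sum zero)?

Compute the nim-sum pairwise:
3 XOR 24 = 27
27 XOR 7 = 28
28 XOR 26 = 6
6 XOR 11 = 13
13 XOR 20 = 25
The overall nim-sum is X = 25. A row of size p has a winning move iff p XOR X < p (reduce it to p XOR X).
  3: 3 XOR 25 = 26 ≥ 3 — no move.
  24: 24 XOR 25 = 1 < 24 — winning move (to 1).
  7: 7 XOR 25 = 30 ≥ 7 — no move.
  26: 26 XOR 25 = 3 < 26 — winning move (to 3).
  11: 11 XOR 25 = 18 ≥ 11 — no move.
  20: 20 XOR 25 = 13 < 20 — winning move (to 13).
That gives 3 winning moves.

3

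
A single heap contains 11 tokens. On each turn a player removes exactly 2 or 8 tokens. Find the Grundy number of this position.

Build the Grundy sequence with g(k) = mex{g(k−s) : s ∈ {2, 8}, s ≤ k}:
k:     0  1  2  3  4  5  6  7  8  9 10 11
g(k):  0  0  1  1  0  0  1  1  2  2  0  0
So g(11) = 0.

0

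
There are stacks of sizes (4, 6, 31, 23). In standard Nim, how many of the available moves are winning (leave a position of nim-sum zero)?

Compute the nim-sum pairwise:
4 XOR 6 = 2
2 XOR 31 = 29
29 XOR 23 = 10
The overall nim-sum is X = 10. A stack of size p has a winning move iff p XOR X < p (reduce it to p XOR X).
  4: 4 XOR 10 = 14 ≥ 4 — no move.
  6: 6 XOR 10 = 12 ≥ 6 — no move.
  31: 31 XOR 10 = 21 < 31 — winning move (to 21).
  23: 23 XOR 10 = 29 ≥ 23 — no move.
That gives 1 winning move.

1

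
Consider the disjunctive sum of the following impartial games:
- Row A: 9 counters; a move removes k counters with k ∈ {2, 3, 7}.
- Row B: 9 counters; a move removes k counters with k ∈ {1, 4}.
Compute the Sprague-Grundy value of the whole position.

0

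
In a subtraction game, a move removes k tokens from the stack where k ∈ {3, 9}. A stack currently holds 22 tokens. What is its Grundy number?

1

Build the Grundy sequence with g(k) = mex{g(k−s) : s ∈ {3, 9}, s ≤ k}:
k:     0  1  2  3  4  5  6  7  8  9 10 11 12 13 14 15 16 17 18 19 20 21 22
g(k):  0  0  0  1  1  1  0  0  0  1  1  1  0  0  0  1  1  1  0  0  0  1  1
So g(22) = 1.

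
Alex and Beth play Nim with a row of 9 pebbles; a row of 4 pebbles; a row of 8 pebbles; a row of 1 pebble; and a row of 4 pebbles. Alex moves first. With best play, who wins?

Beth wins

Nim-sum: 9 XOR 4 XOR 8 XOR 1 XOR 4 = 0.
The nim-sum is 0, so this is a P-position: the player to move is in a losing position under optimal play; Alex is about to move from it and so loses — Beth wins.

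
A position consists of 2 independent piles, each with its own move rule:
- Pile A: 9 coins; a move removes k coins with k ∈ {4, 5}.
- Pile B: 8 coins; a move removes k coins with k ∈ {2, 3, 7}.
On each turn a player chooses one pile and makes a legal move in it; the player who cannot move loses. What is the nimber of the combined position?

Build the Grundy sequence for pile A with g(k) = mex{g(k−s) : s ∈ {4, 5}, s ≤ k}:
g(0) = mex{} = 0
g(1) = mex{} = 0
g(2) = mex{} = 0
g(3) = mex{} = 0
g(4) = mex{0} = 1
g(5) = mex{0} = 1
g(6) = mex{0} = 1
g(7) = mex{0} = 1
g(8) = mex{0,1} = 2
g(9) = mex{1} = 0
So g(9) = 0.
Build the Grundy sequence for pile B with g(k) = mex{g(k−s) : s ∈ {2, 3, 7}, s ≤ k}:
k:     0  1  2  3  4  5  6  7  8
g(k):  0  0  1  1  2  0  0  1  1
So g(8) = 1.
The value of a disjunctive sum is the nim-sum of the parts.
Combined value = 0 XOR 1 = 1.

1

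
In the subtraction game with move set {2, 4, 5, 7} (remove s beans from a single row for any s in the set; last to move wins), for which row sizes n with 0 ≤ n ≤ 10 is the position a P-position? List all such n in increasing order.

Compute g(0), g(1), … for moves {2, 4, 5, 7}:
g(0) = mex{} = 0
g(1) = mex{} = 0
g(2) = mex{0} = 1
g(3) = mex{0} = 1
g(4) = mex{0,1} = 2
g(5) = mex{0,1} = 2
g(6) = mex{0,1,2} = 3
g(7) = mex{0,1,2} = 3
g(8) = mex{0,1,2,3} = 4
g(9) = mex{1,2,3} = 0
g(10) = mex{1,2,3,4} = 0
The P-positions (g = 0) in 0..10 are 0, 1, 9, 10.

0, 1, 9, 10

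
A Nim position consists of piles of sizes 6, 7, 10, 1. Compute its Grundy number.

10

Nim-sum: 6 ⊕ 7 ⊕ 10 ⊕ 1 = 10.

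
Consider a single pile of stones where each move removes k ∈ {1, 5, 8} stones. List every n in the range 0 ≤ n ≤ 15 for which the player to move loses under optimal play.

0, 2, 4, 6, 13, 15

Grundy values for subtraction set {1, 5, 8}:
k:     0  1  2  3  4  5  6  7  8  9 10 11 12 13 14 15
g(k):  0  1  0  1  0  1  0  1  2  3  2  3  2  0  1  0
The P-positions (g = 0) in 0..15 are 0, 2, 4, 6, 13, 15.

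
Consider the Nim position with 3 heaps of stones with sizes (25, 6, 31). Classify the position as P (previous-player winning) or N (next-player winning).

P-position

Compute the nim-sum pairwise:
25 ⊕ 6 = 31
31 ⊕ 31 = 0
The nim-sum is 0, so this is a P-position: the player to move is in a losing position under optimal play.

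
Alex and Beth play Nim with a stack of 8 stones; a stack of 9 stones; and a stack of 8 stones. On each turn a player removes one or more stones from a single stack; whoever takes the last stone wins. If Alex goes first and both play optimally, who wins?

Alex wins

Write each in binary and XOR column by column:
  1000  (8)
  1001  (9)
  1000  (8)
  ----
  1001  (9)
The nim-sum is 9 ≠ 0, so this is an N-position: the player to move can win; Alex has a winning move.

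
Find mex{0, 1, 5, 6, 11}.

The values 0, 1 are all present; 2 is the first non-negative integer missing from the set.

2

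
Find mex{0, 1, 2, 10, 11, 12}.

3

The values 0, 1, 2 are all present; 3 is the first non-negative integer missing from the set.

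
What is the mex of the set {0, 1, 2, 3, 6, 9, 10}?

4

The values 0, 1, 2, 3 are all present; 4 is the first non-negative integer missing from the set.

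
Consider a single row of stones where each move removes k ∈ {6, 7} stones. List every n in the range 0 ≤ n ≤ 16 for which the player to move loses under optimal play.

0, 1, 2, 3, 4, 5, 13, 14, 15, 16

Compute g(0), g(1), … for moves {6, 7}:
k:     0  1  2  3  4  5  6  7  8  9 10 11 12 13 14 15 16
g(k):  0  0  0  0  0  0  1  1  1  1  1  1  2  0  0  0  0
The P-positions (g = 0) in 0..16 are 0, 1, 2, 3, 4, 5, 13, 14, 15, 16.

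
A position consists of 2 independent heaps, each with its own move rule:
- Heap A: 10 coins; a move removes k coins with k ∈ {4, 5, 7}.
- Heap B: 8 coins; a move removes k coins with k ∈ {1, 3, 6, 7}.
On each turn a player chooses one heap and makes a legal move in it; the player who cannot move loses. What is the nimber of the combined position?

For heap A, compute g(0), g(1), … with moves {4, 5, 7}:
g(0) = mex{} = 0
g(1) = mex{} = 0
g(2) = mex{} = 0
g(3) = mex{} = 0
g(4) = mex{0} = 1
g(5) = mex{0} = 1
g(6) = mex{0} = 1
g(7) = mex{0} = 1
g(8) = mex{0,1} = 2
g(9) = mex{0,1} = 2
g(10) = mex{0,1} = 2
So g(10) = 2.
Grundy values for heap B (subtraction set {1, 3, 6, 7}):
k:     0  1  2  3  4  5  6  7  8
g(k):  0  1  0  1  0  1  2  3  2
So g(8) = 2.
The value of a disjunctive sum is the nim-sum of the parts.
Combined value = 2 XOR 2 = 0.

0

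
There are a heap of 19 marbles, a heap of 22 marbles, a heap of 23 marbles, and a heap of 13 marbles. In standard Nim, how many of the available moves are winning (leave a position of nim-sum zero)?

3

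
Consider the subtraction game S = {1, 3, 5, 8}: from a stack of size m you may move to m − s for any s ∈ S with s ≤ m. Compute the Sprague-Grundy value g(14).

1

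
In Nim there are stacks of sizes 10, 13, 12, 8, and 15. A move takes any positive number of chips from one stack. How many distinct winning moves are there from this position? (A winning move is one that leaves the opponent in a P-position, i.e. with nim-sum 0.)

Compute the nim-sum pairwise:
10 ^ 13 = 7
7 ^ 12 = 11
11 ^ 8 = 3
3 ^ 15 = 12
The overall nim-sum is X = 12. A stack of size p has a winning move iff p XOR X < p (reduce it to p XOR X).
  10: 10 XOR 12 = 6 < 10 — winning move (to 6).
  13: 13 XOR 12 = 1 < 13 — winning move (to 1).
  12: 12 XOR 12 = 0 < 12 — winning move (to 0).
  8: 8 XOR 12 = 4 < 8 — winning move (to 4).
  15: 15 XOR 12 = 3 < 15 — winning move (to 3).
That gives 5 winning moves.

5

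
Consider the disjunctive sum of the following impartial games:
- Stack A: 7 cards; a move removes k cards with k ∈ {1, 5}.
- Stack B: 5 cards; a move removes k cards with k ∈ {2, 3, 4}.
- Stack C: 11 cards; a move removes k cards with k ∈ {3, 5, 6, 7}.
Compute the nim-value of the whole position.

Build the Grundy sequence for stack A with g(k) = mex{g(k−s) : s ∈ {1, 5}, s ≤ k}:
k:     0  1  2  3  4  5  6  7
g(k):  0  1  0  1  0  1  0  1
So g(7) = 1.
For stack B, compute g(0), g(1), … with moves {2, 3, 4}:
g(0) = mex{} = 0
g(1) = mex{} = 0
g(2) = mex{0} = 1
g(3) = mex{0} = 1
g(4) = mex{0,1} = 2
g(5) = mex{0,1} = 2
So g(5) = 2.
Build the Grundy sequence for stack C with g(k) = mex{g(k−s) : s ∈ {3, 5, 6, 7}, s ≤ k}:
k:     0  1  2  3  4  5  6  7  8  9 10 11
g(k):  0  0  0  1  1  1  2  2  2  3  0  0
So g(11) = 0.
By the Sprague-Grundy theorem, the Grundy value of a sum of independent games is the XOR of the component values.
Combined value = 1 ⊕ 2 ⊕ 0 = 3.

3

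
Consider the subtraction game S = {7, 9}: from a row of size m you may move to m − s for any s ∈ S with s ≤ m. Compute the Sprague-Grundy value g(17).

Compute g(0), g(1), … for moves {7, 9}:
k:     0  1  2  3  4  5  6  7  8  9 10 11 12 13 14 15 16 17
g(k):  0  0  0  0  0  0  0  1  1  1  1  1  1  1  2  2  0  0
So g(17) = 0.

0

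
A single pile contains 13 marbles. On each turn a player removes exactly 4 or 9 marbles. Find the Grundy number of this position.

Build the Grundy sequence with g(k) = mex{g(k−s) : s ∈ {4, 9}, s ≤ k}:
k:     0  1  2  3  4  5  6  7  8  9 10 11 12 13
g(k):  0  0  0  0  1  1  1  1  0  2  2  2  1  0
So g(13) = 0.

0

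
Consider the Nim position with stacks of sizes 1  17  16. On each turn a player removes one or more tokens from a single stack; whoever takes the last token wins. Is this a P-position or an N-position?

In binary:
  00001  (1)
  10001  (17)
  10000  (16)
  -----
  00000  (0)
The nim-sum is 0, so this is a P-position: the player to move is in a losing position under optimal play.

P-position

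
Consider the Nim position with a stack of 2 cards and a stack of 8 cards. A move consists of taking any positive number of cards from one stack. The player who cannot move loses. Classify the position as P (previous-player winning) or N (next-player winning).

N-position

In binary:
  0010  (2)
  1000  (8)
  ----
  1010  (10)
The nim-sum is 10 ≠ 0, so this is an N-position: the player to move can win.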